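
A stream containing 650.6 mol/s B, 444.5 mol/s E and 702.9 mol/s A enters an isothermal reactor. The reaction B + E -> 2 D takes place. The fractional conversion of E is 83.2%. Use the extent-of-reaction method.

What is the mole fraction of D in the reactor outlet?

0.411

E reacted = 0.832 × 444.5 = 369.8 mol/s; ν_E = −1, so ξ = 369.8/1 = 369.8 mol/s.
Outlet amounts (n = n₀ + ν ξ):
  B: 650.6 − 1(369.8) = 280.8
  E: 444.5 − 1(369.8) = 74.68
  D: 0 + 2(369.8) = 739.6
  A: 702.9 (inert)
Total out = 1798 mol/s; y_D = 739.6 / 1798 = 0.4114.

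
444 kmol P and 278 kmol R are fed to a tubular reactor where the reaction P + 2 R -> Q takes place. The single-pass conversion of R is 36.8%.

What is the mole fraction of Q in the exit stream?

R reacted = 0.368 × 278 = 102.3 kmol; ν_R = −2, so ξ = 102.3/2 = 51.15 kmol.
Outlet amounts (n = n₀ + ν ξ):
  P: 444 − 1(51.15) = 392.8
  R: 278 − 2(51.15) = 175.7
  Q: 0 + 1(51.15) = 51.15
Total out = 619.7 kmol; y_Q = 51.15 / 619.7 = 0.08254.

0.0825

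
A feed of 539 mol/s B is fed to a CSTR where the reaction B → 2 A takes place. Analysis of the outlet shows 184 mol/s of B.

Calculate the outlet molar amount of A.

For B: n = n₀ − 1ξ → 184 = 539 − 1ξ, giving ξ = 355 mol/s.
Outlet amounts (n = n₀ + ν ξ):
  B: 539 − 1(355) = 184
  A: 0 + 2(355) = 710

710 mol/s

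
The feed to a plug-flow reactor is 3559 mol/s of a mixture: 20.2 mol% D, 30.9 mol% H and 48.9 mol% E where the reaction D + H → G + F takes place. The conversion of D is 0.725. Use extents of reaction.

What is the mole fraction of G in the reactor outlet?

0.146

D reacted = 0.725 × 718.9 = 521.2 mol/s; ν_D = −1, so ξ = 521.2/1 = 521.2 mol/s.
Outlet amounts (n = n₀ + ν ξ):
  D: 718.9 − 1(521.2) = 197.7
  H: 1100 − 1(521.2) = 578.5
  G: 0 + 1(521.2) = 521.2
  F: 0 + 1(521.2) = 521.2
  E: 1740 (inert)
Total out = 3559 mol/s; y_G = 521.2 / 3559 = 0.1464.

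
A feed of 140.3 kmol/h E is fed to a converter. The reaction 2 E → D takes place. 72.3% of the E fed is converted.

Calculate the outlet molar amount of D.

50.7 kmol/h

E reacted = 0.723 × 140.3 = 101.4 kmol/h; ν_E = −2, so ξ = 101.4/2 = 50.72 kmol/h.
Outlet amounts (n = n₀ + ν ξ):
  E: 140.3 − 2(50.72) = 38.86
  D: 0 + 1(50.72) = 50.72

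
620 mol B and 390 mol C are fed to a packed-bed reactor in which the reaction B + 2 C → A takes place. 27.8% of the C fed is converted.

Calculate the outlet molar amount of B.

566 mol

C reacted = 0.278 × 390 = 108.4 mol; ν_C = −2, so ξ = 108.4/2 = 54.21 mol.
Outlet amounts (n = n₀ + ν ξ):
  B: 620 − 1(54.21) = 565.8
  C: 390 − 2(54.21) = 281.6
  A: 0 + 1(54.21) = 54.21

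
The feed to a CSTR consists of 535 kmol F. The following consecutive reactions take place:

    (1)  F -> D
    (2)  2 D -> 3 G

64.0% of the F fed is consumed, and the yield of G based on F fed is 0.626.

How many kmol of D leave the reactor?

119 kmol

Conversion of F: F consumed = 1ξ₁ = 0.64 × 535 → ξ₁ = 342.4 kmol.
Yield of G: 3ξ₂ / 535 = 0.626 → ξ₂ = 111.6 kmol.
Outlet amounts (n = n₀ + Σ ν·ξ):
  F: 535 − 1(342.4) = 192.6
  D: 0 + 1(342.4) − 2(111.6) = 119.1
  G: 0 + 3(111.6) = 334.9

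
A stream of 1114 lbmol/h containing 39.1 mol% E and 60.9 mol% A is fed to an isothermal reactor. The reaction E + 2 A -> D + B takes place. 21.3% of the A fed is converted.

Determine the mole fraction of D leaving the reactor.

A reacted = 0.213 × 678.4 = 144.5 lbmol/h; ν_A = −2, so ξ = 144.5/2 = 72.25 lbmol/h.
Outlet amounts (n = n₀ + ν ξ):
  E: 435.6 − 1(72.25) = 363.3
  A: 678.4 − 2(72.25) = 533.9
  D: 0 + 1(72.25) = 72.25
  B: 0 + 1(72.25) = 72.25
Total out = 1042 lbmol/h; y_D = 72.25 / 1042 = 0.06936.

0.0694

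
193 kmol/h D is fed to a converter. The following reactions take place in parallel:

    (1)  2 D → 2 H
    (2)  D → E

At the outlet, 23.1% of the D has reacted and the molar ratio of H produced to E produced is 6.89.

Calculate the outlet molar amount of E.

5.65 kmol/h

Conversion of D: D consumed = 0.231 × 193 = 44.58 kmol/h = 2ξ₁ + 1ξ₂.
Selectivity: 2ξ₁ / (1ξ₂) = 6.89 → ξ₁ = 3.445 ξ₂.
Substitute: (2·3.445 + 1) ξ₂ = 44.58 → ξ₂ = 5.651 kmol/h, ξ₁ = 19.47 kmol/h.
Outlet amounts (n = n₀ + Σ ν·ξ):
  D: 193 − 2(19.47) − 1(5.651) = 148.4
  H: 0 + 2(19.47) = 38.93
  E: 0 + 1(5.651) = 5.651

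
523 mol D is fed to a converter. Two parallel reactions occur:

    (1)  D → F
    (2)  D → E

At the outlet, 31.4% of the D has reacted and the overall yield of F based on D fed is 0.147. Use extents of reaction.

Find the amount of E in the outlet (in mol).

Yield of F: 1ξ₁ / 523 = 0.147 → ξ₁ = 76.88 mol.
Conversion of D: 1ξ₁ + 1ξ₂ = 0.314 × 523 = 164.2 → ξ₂ = 87.34 mol.
Outlet amounts (n = n₀ + Σ ν·ξ):
  D: 523 − 1(76.88) − 1(87.34) = 358.8
  F: 0 + 1(76.88) = 76.88
  E: 0 + 1(87.34) = 87.34

87.3 mol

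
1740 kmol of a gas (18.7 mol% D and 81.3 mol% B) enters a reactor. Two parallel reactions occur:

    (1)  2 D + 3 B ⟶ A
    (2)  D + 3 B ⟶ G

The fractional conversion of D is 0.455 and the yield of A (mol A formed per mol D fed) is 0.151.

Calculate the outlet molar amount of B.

Yield of A: 1ξ₁ / 325.4 = 0.151 → ξ₁ = 49.13 kmol.
Conversion of D: 2ξ₁ + 1ξ₂ = 0.455 × 325.4 = 148 → ξ₂ = 49.78 kmol.
Outlet amounts (n = n₀ + Σ ν·ξ):
  D: 325.4 − 2(49.13) − 1(49.78) = 177.3
  B: 1415 − 3(49.13) − 3(49.78) = 1118
  A: 0 + 1(49.13) = 49.13
  G: 0 + 1(49.78) = 49.78

1120 kmol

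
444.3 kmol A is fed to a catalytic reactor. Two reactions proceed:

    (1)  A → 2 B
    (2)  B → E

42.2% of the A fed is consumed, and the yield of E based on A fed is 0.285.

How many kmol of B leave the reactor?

Conversion of A: A consumed = 1ξ₁ = 0.422 × 444.3 → ξ₁ = 187.5 kmol.
Yield of E: 1ξ₂ / 444.3 = 0.285 → ξ₂ = 126.6 kmol.
Outlet amounts (n = n₀ + Σ ν·ξ):
  A: 444.3 − 1(187.5) = 256.8
  B: 0 + 2(187.5) − 1(126.6) = 248.4
  E: 0 + 1(126.6) = 126.6

248 kmol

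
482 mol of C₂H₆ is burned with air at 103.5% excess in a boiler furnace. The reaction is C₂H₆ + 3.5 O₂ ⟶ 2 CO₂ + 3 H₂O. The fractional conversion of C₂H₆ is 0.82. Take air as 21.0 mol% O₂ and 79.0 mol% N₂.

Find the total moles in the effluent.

Stoichiometric O₂ = 3.5 × 482 = 1687 mol; O₂ fed = 1687 × 2.035 = 3433 mol.
N₂ fed = 3433 × 79/21 = 12910 mol.
Fuel reacted = 0.82 × 482 → ξ = 395.2 mol.
Outlet (n = n₀ + ν ξ):
  C₂H₆: 482 − 1(395.2) = 86.76
  O₂: 3433 − 3.5(395.2) = 2050
  N₂: 12910 (inert)
  CO₂: 0 + 2(395.2) = 790.5
  H₂O: 0 + 3(395.2) = 1186
Total out = 86.76 + 2050 + 12910 + 790.5 + 1186 = 17030 mol.

17000 mol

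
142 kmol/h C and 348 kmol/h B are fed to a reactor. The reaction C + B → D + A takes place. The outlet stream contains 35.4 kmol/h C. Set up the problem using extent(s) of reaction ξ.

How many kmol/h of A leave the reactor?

107 kmol/h

For C: n = n₀ − 1ξ → 35.4 = 142 − 1ξ, giving ξ = 106.6 kmol/h.
Outlet amounts (n = n₀ + ν ξ):
  C: 142 − 1(106.6) = 35.4
  B: 348 − 1(106.6) = 241.4
  D: 0 + 1(106.6) = 106.6
  A: 0 + 1(106.6) = 106.6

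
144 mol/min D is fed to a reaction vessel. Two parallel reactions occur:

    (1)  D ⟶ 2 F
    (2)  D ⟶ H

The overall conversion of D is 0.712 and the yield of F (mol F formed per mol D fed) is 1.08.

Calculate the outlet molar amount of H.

24.8 mol/min

Yield of F: 2ξ₁ / 144 = 1.08 → ξ₁ = 77.76 mol/min.
Conversion of D: 1ξ₁ + 1ξ₂ = 0.712 × 144 = 102.5 → ξ₂ = 24.77 mol/min.
Outlet amounts (n = n₀ + Σ ν·ξ):
  D: 144 − 1(77.76) − 1(24.77) = 41.47
  F: 0 + 2(77.76) = 155.5
  H: 0 + 1(24.77) = 24.77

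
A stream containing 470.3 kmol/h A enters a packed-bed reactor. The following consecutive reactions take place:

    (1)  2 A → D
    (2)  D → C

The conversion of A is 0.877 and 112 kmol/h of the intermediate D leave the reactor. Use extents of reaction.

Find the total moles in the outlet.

264 kmol/h

Conversion of A: A consumed = 2ξ₁ = 0.877 × 470.3 → ξ₁ = 206.2 kmol/h.
D balance: n_D = 0 + 1ξ₁ − 1ξ₂ = 112 → ξ₂ = (1·206.2 − 112)/1 = 94.23 kmol/h.
Outlet amounts (n = n₀ + Σ ν·ξ):
  A: 470.3 − 2(206.2) = 57.85
  D: 0 + 1(206.2) − 1(94.23) = 112
  C: 0 + 1(94.23) = 94.23
Total out = 57.85 + 112 + 94.23 = 264.1 kmol/h.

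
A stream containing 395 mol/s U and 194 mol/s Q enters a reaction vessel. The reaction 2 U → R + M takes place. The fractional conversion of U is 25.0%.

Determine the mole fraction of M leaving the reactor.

U reacted = 0.25 × 395 = 98.75 mol/s; ν_U = −2, so ξ = 98.75/2 = 49.38 mol/s.
Outlet amounts (n = n₀ + ν ξ):
  U: 395 − 2(49.38) = 296.2
  R: 0 + 1(49.38) = 49.38
  M: 0 + 1(49.38) = 49.38
  Q: 194 (inert)
Total out = 589 mol/s; y_M = 49.38 / 589 = 0.08383.

0.0838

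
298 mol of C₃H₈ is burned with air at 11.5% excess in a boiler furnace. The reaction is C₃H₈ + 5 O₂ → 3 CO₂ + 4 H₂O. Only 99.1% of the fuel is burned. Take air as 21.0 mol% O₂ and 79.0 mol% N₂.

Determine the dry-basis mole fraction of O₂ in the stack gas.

Stoichiometric O₂ = 5 × 298 = 1490 mol; O₂ fed = 1490 × 1.115 = 1661 mol.
N₂ fed = 1661 × 79/21 = 6250 mol.
Fuel reacted = 0.991 × 298 → ξ = 295.3 mol.
Outlet (n = n₀ + ν ξ):
  C₃H₈: 298 − 1(295.3) = 2.682
  O₂: 1661 − 5(295.3) = 184.8
  N₂: 6250 (inert)
  CO₂: 0 + 3(295.3) = 886
  H₂O: 0 + 4(295.3) = 1181
Dry total = 7323 mol; y_O₂ (dry) = 184.8 / 7323 = 0.02523.

0.0252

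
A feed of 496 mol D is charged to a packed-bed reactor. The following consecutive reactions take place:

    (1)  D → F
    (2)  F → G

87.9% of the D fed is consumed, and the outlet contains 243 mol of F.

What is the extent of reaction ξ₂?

ξ₂ = 193 mol

Conversion of D: D consumed = 1ξ₁ = 0.879 × 496 → ξ₁ = 436 mol.
F balance: n_F = 0 + 1ξ₁ − 1ξ₂ = 243 → ξ₂ = (1·436 − 243)/1 = 193 mol.
Outlet amounts (n = n₀ + Σ ν·ξ):
  D: 496 − 1(436) = 60.02
  F: 0 + 1(436) − 1(193) = 243
  G: 0 + 1(193) = 193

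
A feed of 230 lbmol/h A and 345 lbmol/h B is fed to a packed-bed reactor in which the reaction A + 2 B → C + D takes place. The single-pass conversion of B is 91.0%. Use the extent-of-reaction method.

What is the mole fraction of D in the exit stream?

0.376

B reacted = 0.91 × 345 = 313.9 lbmol/h; ν_B = −2, so ξ = 313.9/2 = 157 lbmol/h.
Outlet amounts (n = n₀ + ν ξ):
  A: 230 − 1(157) = 73.03
  B: 345 − 2(157) = 31.05
  C: 0 + 1(157) = 157
  D: 0 + 1(157) = 157
Total out = 418 lbmol/h; y_D = 157 / 418 = 0.3755.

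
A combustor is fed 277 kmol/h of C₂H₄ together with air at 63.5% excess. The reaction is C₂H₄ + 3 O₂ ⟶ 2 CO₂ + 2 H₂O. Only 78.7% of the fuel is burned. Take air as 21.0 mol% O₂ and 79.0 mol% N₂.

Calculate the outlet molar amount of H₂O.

436 kmol/h

Stoichiometric O₂ = 3 × 277 = 831 kmol/h; O₂ fed = 831 × 1.635 = 1359 kmol/h.
N₂ fed = 1359 × 79/21 = 5111 kmol/h.
Fuel reacted = 0.787 × 277 → ξ = 218 kmol/h.
Outlet (n = n₀ + ν ξ):
  C₂H₄: 277 − 1(218) = 59
  O₂: 1359 − 3(218) = 704.7
  N₂: 5111 (inert)
  CO₂: 0 + 2(218) = 436
  H₂O: 0 + 2(218) = 436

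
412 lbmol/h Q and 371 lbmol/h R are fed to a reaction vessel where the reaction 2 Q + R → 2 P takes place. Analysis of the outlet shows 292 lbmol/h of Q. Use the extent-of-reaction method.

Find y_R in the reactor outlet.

0.43

For Q: n = n₀ − 2ξ → 292 = 412 − 2ξ, giving ξ = 60 lbmol/h.
Outlet amounts (n = n₀ + ν ξ):
  Q: 412 − 2(60) = 292
  R: 371 − 1(60) = 311
  P: 0 + 2(60) = 120
Total out = 723 lbmol/h; y_R = 311 / 723 = 0.4302.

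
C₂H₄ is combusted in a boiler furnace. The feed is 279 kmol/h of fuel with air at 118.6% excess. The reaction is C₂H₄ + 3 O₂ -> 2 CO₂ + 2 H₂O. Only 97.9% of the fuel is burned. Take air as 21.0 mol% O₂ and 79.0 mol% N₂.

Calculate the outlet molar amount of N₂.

6880 kmol/h

Stoichiometric O₂ = 3 × 279 = 837 kmol/h; O₂ fed = 837 × 2.186 = 1830 kmol/h.
N₂ fed = 1830 × 79/21 = 6883 kmol/h.
Fuel reacted = 0.979 × 279 → ξ = 273.1 kmol/h.
Outlet (n = n₀ + ν ξ):
  C₂H₄: 279 − 1(273.1) = 5.859
  O₂: 1830 − 3(273.1) = 1010
  N₂: 6883 (inert)
  CO₂: 0 + 2(273.1) = 546.3
  H₂O: 0 + 2(273.1) = 546.3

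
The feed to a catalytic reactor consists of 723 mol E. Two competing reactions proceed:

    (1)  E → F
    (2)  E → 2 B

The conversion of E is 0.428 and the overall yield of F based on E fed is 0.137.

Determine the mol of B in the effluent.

421 mol

Yield of F: 1ξ₁ / 723 = 0.137 → ξ₁ = 99.05 mol.
Conversion of E: 1ξ₁ + 1ξ₂ = 0.428 × 723 = 309.4 → ξ₂ = 210.4 mol.
Outlet amounts (n = n₀ + Σ ν·ξ):
  E: 723 − 1(99.05) − 1(210.4) = 413.6
  F: 0 + 1(99.05) = 99.05
  B: 0 + 2(210.4) = 420.8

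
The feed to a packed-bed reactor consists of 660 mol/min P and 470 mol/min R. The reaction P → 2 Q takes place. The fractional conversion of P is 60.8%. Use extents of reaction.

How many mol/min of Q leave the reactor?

803 mol/min

P reacted = 0.608 × 660 = 401.3 mol/min; ν_P = −1, so ξ = 401.3/1 = 401.3 mol/min.
Outlet amounts (n = n₀ + ν ξ):
  P: 660 − 1(401.3) = 258.7
  Q: 0 + 2(401.3) = 802.6
  R: 470 (inert)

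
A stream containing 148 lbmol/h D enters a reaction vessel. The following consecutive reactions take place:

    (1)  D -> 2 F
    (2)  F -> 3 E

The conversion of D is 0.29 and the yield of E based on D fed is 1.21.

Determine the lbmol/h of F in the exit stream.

Conversion of D: D consumed = 1ξ₁ = 0.29 × 148 → ξ₁ = 42.92 lbmol/h.
Yield of E: 3ξ₂ / 148 = 1.21 → ξ₂ = 59.69 lbmol/h.
Outlet amounts (n = n₀ + Σ ν·ξ):
  D: 148 − 1(42.92) = 105.1
  F: 0 + 2(42.92) − 1(59.69) = 26.15
  E: 0 + 3(59.69) = 179.1

26.1 lbmol/h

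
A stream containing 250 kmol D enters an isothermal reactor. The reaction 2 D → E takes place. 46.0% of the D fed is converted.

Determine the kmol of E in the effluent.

57.5 kmol

D reacted = 0.46 × 250 = 115 kmol; ν_D = −2, so ξ = 115/2 = 57.5 kmol.
Outlet amounts (n = n₀ + ν ξ):
  D: 250 − 2(57.5) = 135
  E: 0 + 1(57.5) = 57.5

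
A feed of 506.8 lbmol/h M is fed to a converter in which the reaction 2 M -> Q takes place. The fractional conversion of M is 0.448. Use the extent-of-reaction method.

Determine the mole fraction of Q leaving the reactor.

0.289

M reacted = 0.448 × 506.8 = 227 lbmol/h; ν_M = −2, so ξ = 227/2 = 113.5 lbmol/h.
Outlet amounts (n = n₀ + ν ξ):
  M: 506.8 − 2(113.5) = 279.8
  Q: 0 + 1(113.5) = 113.5
Total out = 393.3 lbmol/h; y_Q = 113.5 / 393.3 = 0.2887.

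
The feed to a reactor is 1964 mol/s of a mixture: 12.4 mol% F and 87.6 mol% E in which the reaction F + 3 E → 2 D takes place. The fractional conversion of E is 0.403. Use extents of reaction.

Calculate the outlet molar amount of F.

E reacted = 0.403 × 1720 = 693.3 mol/s; ν_E = −3, so ξ = 693.3/3 = 231.1 mol/s.
Outlet amounts (n = n₀ + ν ξ):
  F: 243.5 − 1(231.1) = 12.42
  E: 1720 − 3(231.1) = 1027
  D: 0 + 2(231.1) = 462.2

12.4 mol/s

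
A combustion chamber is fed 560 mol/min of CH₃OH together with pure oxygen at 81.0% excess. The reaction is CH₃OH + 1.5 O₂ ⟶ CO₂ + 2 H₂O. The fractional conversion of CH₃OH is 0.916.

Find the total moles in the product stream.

Stoichiometric O₂ = 1.5 × 560 = 840 mol/min; O₂ fed = 840 × 1.810 = 1520 mol/min.
Fuel reacted = 0.916 × 560 → ξ = 513 mol/min.
Outlet (n = n₀ + ν ξ):
  CH₃OH: 560 − 1(513) = 47.04
  O₂: 1520 − 1.5(513) = 751
  CO₂: 0 + 1(513) = 513
  H₂O: 0 + 2(513) = 1026
Total out = 47.04 + 751 + 513 + 1026 = 2337 mol/min.

2340 mol/min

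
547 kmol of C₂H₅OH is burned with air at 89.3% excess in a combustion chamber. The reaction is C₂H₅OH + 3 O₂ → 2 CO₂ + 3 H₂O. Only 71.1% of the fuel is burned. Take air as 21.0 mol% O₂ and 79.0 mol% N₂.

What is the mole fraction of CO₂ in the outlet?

Stoichiometric O₂ = 3 × 547 = 1641 kmol; O₂ fed = 1641 × 1.893 = 3106 kmol.
N₂ fed = 3106 × 79/21 = 11690 kmol.
Fuel reacted = 0.711 × 547 → ξ = 388.9 kmol.
Outlet (n = n₀ + ν ξ):
  C₂H₅OH: 547 − 1(388.9) = 158.1
  O₂: 3106 − 3(388.9) = 1940
  N₂: 11690 (inert)
  CO₂: 0 + 2(388.9) = 777.8
  H₂O: 0 + 3(388.9) = 1167
Total out = 15730 kmol; y_CO₂ = 777.8 / 15730 = 0.04945.

0.0495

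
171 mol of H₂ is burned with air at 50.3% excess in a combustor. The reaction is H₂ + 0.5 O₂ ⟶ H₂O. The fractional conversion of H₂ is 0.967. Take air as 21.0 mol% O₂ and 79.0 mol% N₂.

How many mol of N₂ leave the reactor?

Stoichiometric O₂ = 0.5 × 171 = 85.5 mol; O₂ fed = 85.5 × 1.503 = 128.5 mol.
N₂ fed = 128.5 × 79/21 = 483.4 mol.
Fuel reacted = 0.967 × 171 → ξ = 165.4 mol.
Outlet (n = n₀ + ν ξ):
  H₂: 171 − 1(165.4) = 5.643
  O₂: 128.5 − 0.5(165.4) = 45.83
  N₂: 483.4 (inert)
  H₂O: 0 + 1(165.4) = 165.4

483 mol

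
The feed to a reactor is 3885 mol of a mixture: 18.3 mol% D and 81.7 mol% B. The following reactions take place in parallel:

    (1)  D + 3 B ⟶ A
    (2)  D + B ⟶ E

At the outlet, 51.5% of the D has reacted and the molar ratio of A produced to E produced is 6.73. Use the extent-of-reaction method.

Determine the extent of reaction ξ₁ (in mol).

Conversion of D: D consumed = 0.515 × 711 = 366.1 mol = 1ξ₁ + 1ξ₂.
Selectivity: 1ξ₁ / (1ξ₂) = 6.73 → ξ₁ = 6.73 ξ₂.
Substitute: (1·6.73 + 1) ξ₂ = 366.1 → ξ₂ = 47.37 mol, ξ₁ = 318.8 mol.
Outlet amounts (n = n₀ + Σ ν·ξ):
  D: 711 − 1(318.8) − 1(47.37) = 344.8
  B: 3174 − 3(318.8) − 1(47.37) = 2170
  A: 0 + 1(318.8) = 318.8
  E: 0 + 1(47.37) = 47.37

ξ₁ = 319 mol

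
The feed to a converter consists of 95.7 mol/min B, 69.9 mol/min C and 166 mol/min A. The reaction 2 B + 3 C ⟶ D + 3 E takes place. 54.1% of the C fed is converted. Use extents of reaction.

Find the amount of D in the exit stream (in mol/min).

C reacted = 0.541 × 69.9 = 37.82 mol/min; ν_C = −3, so ξ = 37.82/3 = 12.61 mol/min.
Outlet amounts (n = n₀ + ν ξ):
  B: 95.7 − 2(12.61) = 70.49
  C: 69.9 − 3(12.61) = 32.08
  D: 0 + 1(12.61) = 12.61
  E: 0 + 3(12.61) = 37.82
  A: 166 (inert)

12.6 mol/min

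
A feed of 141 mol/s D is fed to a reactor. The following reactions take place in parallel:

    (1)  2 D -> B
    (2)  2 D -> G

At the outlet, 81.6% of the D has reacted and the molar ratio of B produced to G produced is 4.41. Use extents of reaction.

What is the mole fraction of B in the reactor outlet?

0.562

Conversion of D: D consumed = 0.816 × 141 = 115.1 mol/s = 2ξ₁ + 2ξ₂.
Selectivity: 1ξ₁ / (1ξ₂) = 4.41 → ξ₁ = 4.41 ξ₂.
Substitute: (2·4.41 + 2) ξ₂ = 115.1 → ξ₂ = 10.63 mol/s, ξ₁ = 46.89 mol/s.
Outlet amounts (n = n₀ + Σ ν·ξ):
  D: 141 − 2(46.89) − 2(10.63) = 25.94
  B: 0 + 1(46.89) = 46.89
  G: 0 + 1(10.63) = 10.63
Total out = 83.47 mol/s; y_B = 46.89 / 83.47 = 0.5618.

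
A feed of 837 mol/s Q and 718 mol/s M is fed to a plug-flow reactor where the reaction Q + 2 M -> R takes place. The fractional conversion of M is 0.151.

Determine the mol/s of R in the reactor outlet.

54.2 mol/s

M reacted = 0.151 × 718 = 108.4 mol/s; ν_M = −2, so ξ = 108.4/2 = 54.21 mol/s.
Outlet amounts (n = n₀ + ν ξ):
  Q: 837 − 1(54.21) = 782.8
  M: 718 − 2(54.21) = 609.6
  R: 0 + 1(54.21) = 54.21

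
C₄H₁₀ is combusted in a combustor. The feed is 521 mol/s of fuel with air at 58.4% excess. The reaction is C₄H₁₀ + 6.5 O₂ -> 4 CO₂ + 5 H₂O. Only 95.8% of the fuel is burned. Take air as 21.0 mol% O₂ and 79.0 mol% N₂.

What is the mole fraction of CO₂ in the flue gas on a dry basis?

Stoichiometric O₂ = 6.5 × 521 = 3386 mol/s; O₂ fed = 3386 × 1.584 = 5364 mol/s.
N₂ fed = 5364 × 79/21 = 20180 mol/s.
Fuel reacted = 0.958 × 521 → ξ = 499.1 mol/s.
Outlet (n = n₀ + ν ξ):
  C₄H₁₀: 521 − 1(499.1) = 21.88
  O₂: 5364 − 6.5(499.1) = 2120
  N₂: 20180 (inert)
  CO₂: 0 + 4(499.1) = 1996
  H₂O: 0 + 5(499.1) = 2496
Dry total = 24320 mol/s; y_CO₂ (dry) = 1996 / 24320 = 0.0821.

0.0821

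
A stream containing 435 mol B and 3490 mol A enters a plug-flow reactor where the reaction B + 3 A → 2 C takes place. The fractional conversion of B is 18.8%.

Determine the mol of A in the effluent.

3240 mol

B reacted = 0.188 × 435 = 81.78 mol; ν_B = −1, so ξ = 81.78/1 = 81.78 mol.
Outlet amounts (n = n₀ + ν ξ):
  B: 435 − 1(81.78) = 353.2
  A: 3490 − 3(81.78) = 3245
  C: 0 + 2(81.78) = 163.6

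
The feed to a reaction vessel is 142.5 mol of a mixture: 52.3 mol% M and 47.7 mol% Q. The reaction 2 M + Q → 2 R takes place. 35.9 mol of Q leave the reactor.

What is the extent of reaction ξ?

For Q: n = n₀ − 1ξ → 35.9 = 67.97 − 1ξ, giving ξ = 32.07 mol.
Outlet amounts (n = n₀ + ν ξ):
  M: 74.53 − 2(32.07) = 10.38
  Q: 67.97 − 1(32.07) = 35.9
  R: 0 + 2(32.07) = 64.14

ξ = 32.1 mol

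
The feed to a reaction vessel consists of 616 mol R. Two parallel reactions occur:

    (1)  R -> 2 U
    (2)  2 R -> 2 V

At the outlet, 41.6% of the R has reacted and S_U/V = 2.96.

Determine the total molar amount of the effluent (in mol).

769 mol

Conversion of R: R consumed = 0.416 × 616 = 256.3 mol = 1ξ₁ + 2ξ₂.
Selectivity: 2ξ₁ / (2ξ₂) = 2.96 → ξ₁ = 2.96 ξ₂.
Substitute: (1·2.96 + 2) ξ₂ = 256.3 → ξ₂ = 51.66 mol, ξ₁ = 152.9 mol.
Outlet amounts (n = n₀ + Σ ν·ξ):
  R: 616 − 1(152.9) − 2(51.66) = 359.7
  U: 0 + 2(152.9) = 305.9
  V: 0 + 2(51.66) = 103.3
Total out = 359.7 + 305.9 + 103.3 = 768.9 mol.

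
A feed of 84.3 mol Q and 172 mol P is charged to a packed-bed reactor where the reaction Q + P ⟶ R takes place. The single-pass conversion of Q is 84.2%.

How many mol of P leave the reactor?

Q reacted = 0.842 × 84.3 = 70.98 mol; ν_Q = −1, so ξ = 70.98/1 = 70.98 mol.
Outlet amounts (n = n₀ + ν ξ):
  Q: 84.3 − 1(70.98) = 13.32
  P: 172 − 1(70.98) = 101
  R: 0 + 1(70.98) = 70.98

101 mol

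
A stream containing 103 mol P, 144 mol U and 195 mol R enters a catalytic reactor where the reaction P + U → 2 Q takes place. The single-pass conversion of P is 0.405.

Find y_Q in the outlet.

P reacted = 0.405 × 103 = 41.72 mol; ν_P = −1, so ξ = 41.72/1 = 41.72 mol.
Outlet amounts (n = n₀ + ν ξ):
  P: 103 − 1(41.72) = 61.28
  U: 144 − 1(41.72) = 102.3
  Q: 0 + 2(41.72) = 83.43
  R: 195 (inert)
Total out = 442 mol; y_Q = 83.43 / 442 = 0.1888.

0.189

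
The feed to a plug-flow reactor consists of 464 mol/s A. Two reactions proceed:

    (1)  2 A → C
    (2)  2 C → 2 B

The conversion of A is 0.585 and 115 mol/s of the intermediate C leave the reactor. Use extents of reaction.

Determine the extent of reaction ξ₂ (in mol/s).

ξ₂ = 10.4 mol/s

Conversion of A: A consumed = 2ξ₁ = 0.585 × 464 → ξ₁ = 135.7 mol/s.
C balance: n_C = 0 + 1ξ₁ − 2ξ₂ = 115 → ξ₂ = (1·135.7 − 115)/2 = 10.36 mol/s.
Outlet amounts (n = n₀ + Σ ν·ξ):
  A: 464 − 2(135.7) = 192.6
  C: 0 + 1(135.7) − 2(10.36) = 115
  B: 0 + 2(10.36) = 20.72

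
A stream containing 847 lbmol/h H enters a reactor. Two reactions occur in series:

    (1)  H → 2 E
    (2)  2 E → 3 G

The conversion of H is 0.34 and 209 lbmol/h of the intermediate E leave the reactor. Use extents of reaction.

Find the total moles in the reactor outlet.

1320 lbmol/h

Conversion of H: H consumed = 1ξ₁ = 0.34 × 847 → ξ₁ = 288 lbmol/h.
E balance: n_E = 0 + 2ξ₁ − 2ξ₂ = 209 → ξ₂ = (2·288 − 209)/2 = 183.5 lbmol/h.
Outlet amounts (n = n₀ + Σ ν·ξ):
  H: 847 − 1(288) = 559
  E: 0 + 2(288) − 2(183.5) = 209
  G: 0 + 3(183.5) = 550.4
Total out = 559 + 209 + 550.4 = 1318 lbmol/h.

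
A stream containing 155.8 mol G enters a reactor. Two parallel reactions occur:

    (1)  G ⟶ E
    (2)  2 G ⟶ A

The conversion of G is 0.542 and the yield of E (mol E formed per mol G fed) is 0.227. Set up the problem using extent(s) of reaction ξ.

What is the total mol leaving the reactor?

Yield of E: 1ξ₁ / 155.8 = 0.227 → ξ₁ = 35.37 mol.
Conversion of G: 1ξ₁ + 2ξ₂ = 0.542 × 155.8 = 84.44 → ξ₂ = 24.54 mol.
Outlet amounts (n = n₀ + Σ ν·ξ):
  G: 155.8 − 1(35.37) − 2(24.54) = 71.36
  E: 0 + 1(35.37) = 35.37
  A: 0 + 1(24.54) = 24.54
Total out = 71.36 + 35.37 + 24.54 = 131.3 mol.

131 mol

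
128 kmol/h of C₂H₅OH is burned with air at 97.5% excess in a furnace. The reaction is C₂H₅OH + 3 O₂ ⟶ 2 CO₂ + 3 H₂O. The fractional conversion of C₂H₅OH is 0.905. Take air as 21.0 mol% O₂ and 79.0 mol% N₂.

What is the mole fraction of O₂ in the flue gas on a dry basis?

0.117

Stoichiometric O₂ = 3 × 128 = 384 kmol/h; O₂ fed = 384 × 1.975 = 758.4 kmol/h.
N₂ fed = 758.4 × 79/21 = 2853 kmol/h.
Fuel reacted = 0.905 × 128 → ξ = 115.8 kmol/h.
Outlet (n = n₀ + ν ξ):
  C₂H₅OH: 128 − 1(115.8) = 12.16
  O₂: 758.4 − 3(115.8) = 410.9
  N₂: 2853 (inert)
  CO₂: 0 + 2(115.8) = 231.7
  H₂O: 0 + 3(115.8) = 347.5
Dry total = 3508 kmol/h; y_O₂ (dry) = 410.9 / 3508 = 0.1171.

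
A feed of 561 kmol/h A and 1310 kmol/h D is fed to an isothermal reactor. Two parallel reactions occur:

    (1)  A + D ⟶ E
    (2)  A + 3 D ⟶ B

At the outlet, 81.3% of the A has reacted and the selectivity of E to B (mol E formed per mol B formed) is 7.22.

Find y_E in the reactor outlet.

0.307

Conversion of A: A consumed = 0.813 × 561 = 456.1 kmol/h = 1ξ₁ + 1ξ₂.
Selectivity: 1ξ₁ / (1ξ₂) = 7.22 → ξ₁ = 7.22 ξ₂.
Substitute: (1·7.22 + 1) ξ₂ = 456.1 → ξ₂ = 55.49 kmol/h, ξ₁ = 400.6 kmol/h.
Outlet amounts (n = n₀ + Σ ν·ξ):
  A: 561 − 1(400.6) − 1(55.49) = 104.9
  D: 1310 − 1(400.6) − 3(55.49) = 742.9
  E: 0 + 1(400.6) = 400.6
  B: 0 + 1(55.49) = 55.49
Total out = 1304 kmol/h; y_E = 400.6 / 1304 = 0.3072.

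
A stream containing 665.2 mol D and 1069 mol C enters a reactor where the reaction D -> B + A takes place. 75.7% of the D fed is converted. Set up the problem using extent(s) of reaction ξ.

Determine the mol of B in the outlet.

504 mol

D reacted = 0.757 × 665.2 = 503.6 mol; ν_D = −1, so ξ = 503.6/1 = 503.6 mol.
Outlet amounts (n = n₀ + ν ξ):
  D: 665.2 − 1(503.6) = 161.6
  B: 0 + 1(503.6) = 503.6
  A: 0 + 1(503.6) = 503.6
  C: 1069 (inert)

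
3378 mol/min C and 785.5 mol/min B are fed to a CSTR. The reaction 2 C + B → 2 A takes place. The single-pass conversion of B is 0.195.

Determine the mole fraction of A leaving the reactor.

B reacted = 0.195 × 785.5 = 153.2 mol/min; ν_B = −1, so ξ = 153.2/1 = 153.2 mol/min.
Outlet amounts (n = n₀ + ν ξ):
  C: 3378 − 2(153.2) = 3072
  B: 785.5 − 1(153.2) = 632.3
  A: 0 + 2(153.2) = 306.3
Total out = 4010 mol/min; y_A = 306.3 / 4010 = 0.07639.

0.0764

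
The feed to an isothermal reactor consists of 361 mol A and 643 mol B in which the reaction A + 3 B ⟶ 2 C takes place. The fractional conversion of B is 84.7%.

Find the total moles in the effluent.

B reacted = 0.847 × 643 = 544.6 mol; ν_B = −3, so ξ = 544.6/3 = 181.5 mol.
Outlet amounts (n = n₀ + ν ξ):
  A: 361 − 1(181.5) = 179.5
  B: 643 − 3(181.5) = 98.38
  C: 0 + 2(181.5) = 363.1
Total out = 179.5 + 98.38 + 363.1 = 640.9 mol.

641 mol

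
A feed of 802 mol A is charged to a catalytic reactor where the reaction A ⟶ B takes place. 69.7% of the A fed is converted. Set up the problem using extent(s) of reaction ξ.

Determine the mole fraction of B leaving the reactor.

A reacted = 0.697 × 802 = 559 mol; ν_A = −1, so ξ = 559/1 = 559 mol.
Outlet amounts (n = n₀ + ν ξ):
  A: 802 − 1(559) = 243
  B: 0 + 1(559) = 559
Total out = 802 mol; y_B = 559 / 802 = 0.697.

0.697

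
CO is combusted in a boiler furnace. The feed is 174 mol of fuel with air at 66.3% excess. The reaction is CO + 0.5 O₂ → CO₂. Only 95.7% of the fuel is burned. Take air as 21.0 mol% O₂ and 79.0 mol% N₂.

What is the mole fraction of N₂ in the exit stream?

0.698

Stoichiometric O₂ = 0.5 × 174 = 87 mol; O₂ fed = 87 × 1.663 = 144.7 mol.
N₂ fed = 144.7 × 79/21 = 544.3 mol.
Fuel reacted = 0.957 × 174 → ξ = 166.5 mol.
Outlet (n = n₀ + ν ξ):
  CO: 174 − 1(166.5) = 7.482
  O₂: 144.7 − 0.5(166.5) = 61.42
  N₂: 544.3 (inert)
  CO₂: 0 + 1(166.5) = 166.5
Total out = 779.7 mol; y_N₂ = 544.3 / 779.7 = 0.6981.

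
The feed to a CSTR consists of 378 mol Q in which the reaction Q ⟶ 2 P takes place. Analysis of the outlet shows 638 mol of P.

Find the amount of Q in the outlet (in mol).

59 mol

For P: n = n₀ + 2ξ → 638 = 0 + 2ξ, giving ξ = 319 mol.
Outlet amounts (n = n₀ + ν ξ):
  Q: 378 − 1(319) = 59
  P: 0 + 2(319) = 638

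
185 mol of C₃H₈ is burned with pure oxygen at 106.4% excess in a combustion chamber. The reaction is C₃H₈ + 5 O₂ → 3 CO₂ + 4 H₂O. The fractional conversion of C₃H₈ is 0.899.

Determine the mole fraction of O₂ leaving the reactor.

0.477

Stoichiometric O₂ = 5 × 185 = 925 mol; O₂ fed = 925 × 2.064 = 1909 mol.
Fuel reacted = 0.899 × 185 → ξ = 166.3 mol.
Outlet (n = n₀ + ν ξ):
  C₃H₈: 185 − 1(166.3) = 18.69
  O₂: 1909 − 5(166.3) = 1078
  CO₂: 0 + 3(166.3) = 498.9
  H₂O: 0 + 4(166.3) = 665.3
Total out = 2261 mol; y_O₂ = 1078 / 2261 = 0.4767.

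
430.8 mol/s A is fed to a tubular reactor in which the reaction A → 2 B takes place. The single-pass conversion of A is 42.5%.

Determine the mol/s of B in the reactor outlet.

A reacted = 0.425 × 430.8 = 183.1 mol/s; ν_A = −1, so ξ = 183.1/1 = 183.1 mol/s.
Outlet amounts (n = n₀ + ν ξ):
  A: 430.8 − 1(183.1) = 247.7
  B: 0 + 2(183.1) = 366.2

366 mol/s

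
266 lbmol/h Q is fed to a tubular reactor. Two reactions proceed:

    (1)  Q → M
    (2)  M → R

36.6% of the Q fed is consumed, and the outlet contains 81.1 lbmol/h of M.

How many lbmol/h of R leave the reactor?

16.3 lbmol/h

Conversion of Q: Q consumed = 1ξ₁ = 0.366 × 266 → ξ₁ = 97.36 lbmol/h.
M balance: n_M = 0 + 1ξ₁ − 1ξ₂ = 81.1 → ξ₂ = (1·97.36 − 81.1)/1 = 16.26 lbmol/h.
Outlet amounts (n = n₀ + Σ ν·ξ):
  Q: 266 − 1(97.36) = 168.6
  M: 0 + 1(97.36) − 1(16.26) = 81.1
  R: 0 + 1(16.26) = 16.26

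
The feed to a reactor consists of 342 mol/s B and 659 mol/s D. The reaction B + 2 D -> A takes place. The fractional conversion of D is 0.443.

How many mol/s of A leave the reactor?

146 mol/s

D reacted = 0.443 × 659 = 291.9 mol/s; ν_D = −2, so ξ = 291.9/2 = 146 mol/s.
Outlet amounts (n = n₀ + ν ξ):
  B: 342 − 1(146) = 196
  D: 659 − 2(146) = 367.1
  A: 0 + 1(146) = 146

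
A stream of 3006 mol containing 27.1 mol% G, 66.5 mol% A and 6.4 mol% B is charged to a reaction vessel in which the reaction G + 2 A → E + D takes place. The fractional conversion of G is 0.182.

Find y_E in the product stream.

0.0519

G reacted = 0.182 × 814.6 = 148.3 mol; ν_G = −1, so ξ = 148.3/1 = 148.3 mol.
Outlet amounts (n = n₀ + ν ξ):
  G: 814.6 − 1(148.3) = 666.4
  A: 1999 − 2(148.3) = 1702
  E: 0 + 1(148.3) = 148.3
  D: 0 + 1(148.3) = 148.3
  B: 192.4 (inert)
Total out = 2858 mol; y_E = 148.3 / 2858 = 0.05188.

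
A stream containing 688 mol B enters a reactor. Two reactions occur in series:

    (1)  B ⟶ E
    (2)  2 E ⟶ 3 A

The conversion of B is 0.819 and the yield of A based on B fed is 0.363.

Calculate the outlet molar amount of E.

Conversion of B: B consumed = 1ξ₁ = 0.819 × 688 → ξ₁ = 563.5 mol.
Yield of A: 3ξ₂ / 688 = 0.363 → ξ₂ = 83.25 mol.
Outlet amounts (n = n₀ + Σ ν·ξ):
  B: 688 − 1(563.5) = 124.5
  E: 0 + 1(563.5) − 2(83.25) = 397
  A: 0 + 3(83.25) = 249.7

397 mol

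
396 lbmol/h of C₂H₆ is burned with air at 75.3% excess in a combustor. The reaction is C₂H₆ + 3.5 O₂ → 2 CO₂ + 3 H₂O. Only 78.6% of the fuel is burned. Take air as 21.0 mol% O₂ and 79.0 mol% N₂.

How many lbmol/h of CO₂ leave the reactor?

Stoichiometric O₂ = 3.5 × 396 = 1386 lbmol/h; O₂ fed = 1386 × 1.753 = 2430 lbmol/h.
N₂ fed = 2430 × 79/21 = 9140 lbmol/h.
Fuel reacted = 0.786 × 396 → ξ = 311.3 lbmol/h.
Outlet (n = n₀ + ν ξ):
  C₂H₆: 396 − 1(311.3) = 84.74
  O₂: 2430 − 3.5(311.3) = 1340
  N₂: 9140 (inert)
  CO₂: 0 + 2(311.3) = 622.5
  H₂O: 0 + 3(311.3) = 933.8

623 lbmol/h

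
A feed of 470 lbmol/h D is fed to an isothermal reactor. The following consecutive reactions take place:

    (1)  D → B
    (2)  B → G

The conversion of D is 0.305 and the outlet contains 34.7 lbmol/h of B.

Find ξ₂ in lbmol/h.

ξ₂ = 109 lbmol/h

Conversion of D: D consumed = 1ξ₁ = 0.305 × 470 → ξ₁ = 143.3 lbmol/h.
B balance: n_B = 0 + 1ξ₁ − 1ξ₂ = 34.7 → ξ₂ = (1·143.3 − 34.7)/1 = 108.6 lbmol/h.
Outlet amounts (n = n₀ + Σ ν·ξ):
  D: 470 − 1(143.3) = 326.6
  B: 0 + 1(143.3) − 1(108.6) = 34.7
  G: 0 + 1(108.6) = 108.6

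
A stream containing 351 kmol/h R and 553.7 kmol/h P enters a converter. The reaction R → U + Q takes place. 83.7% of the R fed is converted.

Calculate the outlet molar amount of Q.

294 kmol/h

R reacted = 0.837 × 351 = 293.8 kmol/h; ν_R = −1, so ξ = 293.8/1 = 293.8 kmol/h.
Outlet amounts (n = n₀ + ν ξ):
  R: 351 − 1(293.8) = 57.21
  U: 0 + 1(293.8) = 293.8
  Q: 0 + 1(293.8) = 293.8
  P: 553.7 (inert)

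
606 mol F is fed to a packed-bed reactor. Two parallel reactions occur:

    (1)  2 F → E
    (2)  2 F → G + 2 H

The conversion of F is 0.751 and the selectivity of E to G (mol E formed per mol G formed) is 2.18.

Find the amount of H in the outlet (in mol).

143 mol

Conversion of F: F consumed = 0.751 × 606 = 455.1 mol = 2ξ₁ + 2ξ₂.
Selectivity: 1ξ₁ / (1ξ₂) = 2.18 → ξ₁ = 2.18 ξ₂.
Substitute: (2·2.18 + 2) ξ₂ = 455.1 → ξ₂ = 71.56 mol, ξ₁ = 156 mol.
Outlet amounts (n = n₀ + Σ ν·ξ):
  F: 606 − 2(156) − 2(71.56) = 150.9
  E: 0 + 1(156) = 156
  G: 0 + 1(71.56) = 71.56
  H: 0 + 2(71.56) = 143.1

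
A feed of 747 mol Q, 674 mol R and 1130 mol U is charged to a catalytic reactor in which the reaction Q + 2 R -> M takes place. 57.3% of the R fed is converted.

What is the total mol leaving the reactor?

R reacted = 0.573 × 674 = 386.2 mol; ν_R = −2, so ξ = 386.2/2 = 193.1 mol.
Outlet amounts (n = n₀ + ν ξ):
  Q: 747 − 1(193.1) = 553.9
  R: 674 − 2(193.1) = 287.8
  M: 0 + 1(193.1) = 193.1
  U: 1130 (inert)
Total out = 553.9 + 287.8 + 193.1 + 1130 = 2165 mol.

2160 mol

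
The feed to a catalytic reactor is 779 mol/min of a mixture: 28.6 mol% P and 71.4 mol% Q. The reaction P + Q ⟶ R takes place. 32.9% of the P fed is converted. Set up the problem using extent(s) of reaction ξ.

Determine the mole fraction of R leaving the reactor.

P reacted = 0.329 × 222.8 = 73.3 mol/min; ν_P = −1, so ξ = 73.3/1 = 73.3 mol/min.
Outlet amounts (n = n₀ + ν ξ):
  P: 222.8 − 1(73.3) = 149.5
  Q: 556.2 − 1(73.3) = 482.9
  R: 0 + 1(73.3) = 73.3
Total out = 705.7 mol/min; y_R = 73.3 / 705.7 = 0.1039.

0.104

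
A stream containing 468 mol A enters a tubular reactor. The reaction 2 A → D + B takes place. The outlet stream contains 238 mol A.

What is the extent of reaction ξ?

For A: n = n₀ − 2ξ → 238 = 468 − 2ξ, giving ξ = 115 mol.
Outlet amounts (n = n₀ + ν ξ):
  A: 468 − 2(115) = 238
  D: 0 + 1(115) = 115
  B: 0 + 1(115) = 115

ξ = 115 mol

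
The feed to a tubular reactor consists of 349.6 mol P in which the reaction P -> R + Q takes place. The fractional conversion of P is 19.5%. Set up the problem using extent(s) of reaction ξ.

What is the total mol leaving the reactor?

418 mol

P reacted = 0.195 × 349.6 = 68.17 mol; ν_P = −1, so ξ = 68.17/1 = 68.17 mol.
Outlet amounts (n = n₀ + ν ξ):
  P: 349.6 − 1(68.17) = 281.4
  R: 0 + 1(68.17) = 68.17
  Q: 0 + 1(68.17) = 68.17
Total out = 281.4 + 68.17 + 68.17 = 417.8 mol.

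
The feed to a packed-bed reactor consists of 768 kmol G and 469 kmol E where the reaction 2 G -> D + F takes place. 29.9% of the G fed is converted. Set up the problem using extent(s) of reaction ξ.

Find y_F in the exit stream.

0.0928

G reacted = 0.299 × 768 = 229.6 kmol; ν_G = −2, so ξ = 229.6/2 = 114.8 kmol.
Outlet amounts (n = n₀ + ν ξ):
  G: 768 − 2(114.8) = 538.4
  D: 0 + 1(114.8) = 114.8
  F: 0 + 1(114.8) = 114.8
  E: 469 (inert)
Total out = 1237 kmol; y_F = 114.8 / 1237 = 0.09282.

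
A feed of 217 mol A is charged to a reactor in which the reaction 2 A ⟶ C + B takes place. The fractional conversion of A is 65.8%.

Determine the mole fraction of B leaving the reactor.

0.329

A reacted = 0.658 × 217 = 142.8 mol; ν_A = −2, so ξ = 142.8/2 = 71.39 mol.
Outlet amounts (n = n₀ + ν ξ):
  A: 217 − 2(71.39) = 74.21
  C: 0 + 1(71.39) = 71.39
  B: 0 + 1(71.39) = 71.39
Total out = 217 mol; y_B = 71.39 / 217 = 0.329.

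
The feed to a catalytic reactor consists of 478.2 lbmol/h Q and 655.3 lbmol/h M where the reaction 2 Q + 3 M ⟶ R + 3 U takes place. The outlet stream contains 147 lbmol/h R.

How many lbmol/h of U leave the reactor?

441 lbmol/h

For R: n = n₀ + 1ξ → 147 = 0 + 1ξ, giving ξ = 147 lbmol/h.
Outlet amounts (n = n₀ + ν ξ):
  Q: 478.2 − 2(147) = 184.2
  M: 655.3 − 3(147) = 214.3
  R: 0 + 1(147) = 147
  U: 0 + 3(147) = 441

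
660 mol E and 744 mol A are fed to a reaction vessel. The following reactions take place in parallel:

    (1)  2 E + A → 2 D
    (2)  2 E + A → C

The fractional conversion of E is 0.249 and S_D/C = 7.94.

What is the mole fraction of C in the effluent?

Conversion of E: E consumed = 0.249 × 660 = 164.3 mol = 2ξ₁ + 2ξ₂.
Selectivity: 2ξ₁ / (1ξ₂) = 7.94 → ξ₁ = 3.97 ξ₂.
Substitute: (2·3.97 + 2) ξ₂ = 164.3 → ξ₂ = 16.53 mol, ξ₁ = 65.64 mol.
Outlet amounts (n = n₀ + Σ ν·ξ):
  E: 660 − 2(65.64) − 2(16.53) = 495.7
  A: 744 − 1(65.64) − 1(16.53) = 661.8
  D: 0 + 2(65.64) = 131.3
  C: 0 + 1(16.53) = 16.53
Total out = 1305 mol; y_C = 16.53 / 1305 = 0.01267.

0.0127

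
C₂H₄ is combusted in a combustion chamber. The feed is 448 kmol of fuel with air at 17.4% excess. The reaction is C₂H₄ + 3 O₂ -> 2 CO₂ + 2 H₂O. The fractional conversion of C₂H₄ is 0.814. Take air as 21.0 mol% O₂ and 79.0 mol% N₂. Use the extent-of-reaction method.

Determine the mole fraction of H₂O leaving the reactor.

Stoichiometric O₂ = 3 × 448 = 1344 kmol; O₂ fed = 1344 × 1.174 = 1578 kmol.
N₂ fed = 1578 × 79/21 = 5936 kmol.
Fuel reacted = 0.814 × 448 → ξ = 364.7 kmol.
Outlet (n = n₀ + ν ξ):
  C₂H₄: 448 − 1(364.7) = 83.33
  O₂: 1578 − 3(364.7) = 483.8
  N₂: 5936 (inert)
  CO₂: 0 + 2(364.7) = 729.3
  H₂O: 0 + 2(364.7) = 729.3
Total out = 7962 kmol; y_H₂O = 729.3 / 7962 = 0.09161.

0.0916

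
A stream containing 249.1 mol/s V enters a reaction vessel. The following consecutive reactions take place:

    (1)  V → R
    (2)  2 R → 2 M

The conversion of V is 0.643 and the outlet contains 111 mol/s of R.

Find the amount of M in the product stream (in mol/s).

Conversion of V: V consumed = 1ξ₁ = 0.643 × 249.1 → ξ₁ = 160.2 mol/s.
R balance: n_R = 0 + 1ξ₁ − 2ξ₂ = 111 → ξ₂ = (1·160.2 − 111)/2 = 24.59 mol/s.
Outlet amounts (n = n₀ + Σ ν·ξ):
  V: 249.1 − 1(160.2) = 88.93
  R: 0 + 1(160.2) − 2(24.59) = 111
  M: 0 + 2(24.59) = 49.17

49.2 mol/s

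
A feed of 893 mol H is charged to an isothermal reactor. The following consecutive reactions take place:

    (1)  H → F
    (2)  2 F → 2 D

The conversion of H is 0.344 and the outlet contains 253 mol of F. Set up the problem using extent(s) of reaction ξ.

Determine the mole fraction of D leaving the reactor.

Conversion of H: H consumed = 1ξ₁ = 0.344 × 893 → ξ₁ = 307.2 mol.
F balance: n_F = 0 + 1ξ₁ − 2ξ₂ = 253 → ξ₂ = (1·307.2 − 253)/2 = 27.1 mol.
Outlet amounts (n = n₀ + Σ ν·ξ):
  H: 893 − 1(307.2) = 585.8
  F: 0 + 1(307.2) − 2(27.1) = 253
  D: 0 + 2(27.1) = 54.19
Total out = 893 mol; y_D = 54.19 / 893 = 0.06069.

0.0607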